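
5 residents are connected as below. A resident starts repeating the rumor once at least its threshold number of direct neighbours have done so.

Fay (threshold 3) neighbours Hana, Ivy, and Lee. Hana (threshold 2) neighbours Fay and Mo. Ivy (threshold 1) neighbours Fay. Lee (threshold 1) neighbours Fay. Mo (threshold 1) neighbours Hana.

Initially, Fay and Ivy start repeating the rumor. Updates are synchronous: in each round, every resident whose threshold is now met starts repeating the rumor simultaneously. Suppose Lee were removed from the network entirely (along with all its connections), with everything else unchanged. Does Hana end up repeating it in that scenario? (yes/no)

no

With Lee removed:
Round 1 — Fay, Ivy start repeating the rumor (initial).
Round 2 — no new spreads; cascade stops.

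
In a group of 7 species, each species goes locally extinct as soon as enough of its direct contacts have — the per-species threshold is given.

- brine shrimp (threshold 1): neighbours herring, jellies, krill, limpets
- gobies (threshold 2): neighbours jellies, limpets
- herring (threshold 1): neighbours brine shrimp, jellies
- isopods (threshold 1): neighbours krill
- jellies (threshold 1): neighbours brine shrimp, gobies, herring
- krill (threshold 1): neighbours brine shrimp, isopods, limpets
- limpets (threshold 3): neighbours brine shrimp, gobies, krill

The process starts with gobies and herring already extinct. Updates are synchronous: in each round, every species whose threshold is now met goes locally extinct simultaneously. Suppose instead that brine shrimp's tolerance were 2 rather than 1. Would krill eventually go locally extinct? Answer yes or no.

With brine shrimp's tolerance at 2:
Round 1 — gobies, herring go locally extinct (initial).
Round 2 — checking thresholds:
  brine shrimp: 1 of 4 neighbours < 2, not yet.
  jellies: 2 of 3 neighbours ≥ 1, goes locally extinct.
  limpets: 1 of 3 neighbours < 3, not yet.
Round 3 — checking thresholds:
  brine shrimp: 2 of 4 neighbours ≥ 2, goes locally extinct.
  limpets: 1 of 3 neighbours < 3, not yet.
Round 4 — checking thresholds:
  krill: 1 of 3 neighbours ≥ 1, goes locally extinct.
  limpets: 2 of 3 neighbours < 3, not yet.
Round 5 — checking thresholds:
  isopods: 1 of 1 neighbours ≥ 1, goes locally extinct.
  limpets: 3 of 3 neighbours ≥ 3, goes locally extinct.
Round 6 — no new extinctions; cascade stops.

yes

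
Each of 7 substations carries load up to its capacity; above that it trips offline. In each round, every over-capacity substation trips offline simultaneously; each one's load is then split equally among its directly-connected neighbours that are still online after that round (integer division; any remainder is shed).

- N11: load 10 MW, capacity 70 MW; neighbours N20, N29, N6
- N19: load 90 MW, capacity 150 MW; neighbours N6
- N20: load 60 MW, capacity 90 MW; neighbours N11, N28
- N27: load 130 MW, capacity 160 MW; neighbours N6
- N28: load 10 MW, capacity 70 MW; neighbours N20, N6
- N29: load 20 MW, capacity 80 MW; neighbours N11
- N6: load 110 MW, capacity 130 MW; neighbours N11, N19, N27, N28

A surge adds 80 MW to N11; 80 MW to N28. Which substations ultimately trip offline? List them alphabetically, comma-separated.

N11, N19, N20, N27, N28, N6

Round 1 — N11 at 90 > 70; N28 at 90 > 70. N11, N28 trip offline.
  N11 sheds 90 MW to N20, N29, N6: 30 each.
    N20: 60+30 = 90 ≤ 90
    N29: 20+30 = 50 ≤ 80
    N6: 110+30 = 140 > 130
  N28 sheds 90 MW to N20, N6: 45 each.
    N20: 90+45 = 135 > 90
    N6: 140+45 = 185 > 130
Round 2 — N20, N6 trip offline.
  N20 sheds 135 MW: no online neighbours, lost.
  N6 sheds 185 MW to N19, N27: 92 each (1 lost).
    N19: 90+92 = 182 > 150
    N27: 130+92 = 222 > 160
Round 3 — N19, N27 trip offline.
  N19 sheds 182 MW: no online neighbours, lost.
  N27 sheds 222 MW: no online neighbours, lost.
No further trips.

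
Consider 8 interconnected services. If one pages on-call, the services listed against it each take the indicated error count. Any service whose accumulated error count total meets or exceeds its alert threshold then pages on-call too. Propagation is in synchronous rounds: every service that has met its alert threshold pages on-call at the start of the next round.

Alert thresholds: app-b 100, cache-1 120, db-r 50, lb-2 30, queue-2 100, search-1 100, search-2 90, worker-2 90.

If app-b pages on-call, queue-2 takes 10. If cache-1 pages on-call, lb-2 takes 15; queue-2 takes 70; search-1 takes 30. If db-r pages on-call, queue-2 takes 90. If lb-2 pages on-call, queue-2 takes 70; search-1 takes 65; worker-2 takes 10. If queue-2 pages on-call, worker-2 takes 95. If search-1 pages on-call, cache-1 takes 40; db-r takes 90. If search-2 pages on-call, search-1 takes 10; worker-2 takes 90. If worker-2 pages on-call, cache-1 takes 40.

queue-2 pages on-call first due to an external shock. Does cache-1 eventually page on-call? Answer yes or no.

Round 1 — queue-2 pages on-call (initial).
  worker-2: +95 → 95 ≥ 90
Round 2 — worker-2 pages on-call.
  cache-1: +40 → 40 < 120
No further pages.

no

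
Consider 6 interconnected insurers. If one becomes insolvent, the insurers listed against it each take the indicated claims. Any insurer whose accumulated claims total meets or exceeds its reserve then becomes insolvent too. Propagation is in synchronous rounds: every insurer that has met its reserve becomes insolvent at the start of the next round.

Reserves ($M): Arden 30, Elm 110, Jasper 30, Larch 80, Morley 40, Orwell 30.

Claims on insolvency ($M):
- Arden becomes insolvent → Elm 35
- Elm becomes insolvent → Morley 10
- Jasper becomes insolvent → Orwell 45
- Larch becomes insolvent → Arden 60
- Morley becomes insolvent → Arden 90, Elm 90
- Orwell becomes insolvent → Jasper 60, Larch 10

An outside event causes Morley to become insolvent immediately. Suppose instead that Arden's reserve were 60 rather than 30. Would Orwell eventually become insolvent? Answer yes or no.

With Arden's reserve at 60:
Round 1 — Morley becomes insolvent (initial).
  Arden: +90 → 90 ≥ 60
  Elm: +90 → 90 < 110
Round 2 — Arden becomes insolvent.
  Elm: +35 → 125 ≥ 110
Round 3 — Elm becomes insolvent.
No further insolvencies.

no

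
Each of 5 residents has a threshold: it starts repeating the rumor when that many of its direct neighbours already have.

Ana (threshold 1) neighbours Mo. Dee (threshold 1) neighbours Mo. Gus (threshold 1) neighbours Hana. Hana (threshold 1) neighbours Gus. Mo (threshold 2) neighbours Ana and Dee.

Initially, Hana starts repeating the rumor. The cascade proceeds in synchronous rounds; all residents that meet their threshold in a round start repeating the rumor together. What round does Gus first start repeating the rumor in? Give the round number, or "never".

Round 1 — Hana starts repeating the rumor (initial).
Round 2 — checking thresholds:
  Gus: 1 of 1 neighbours ≥ 1, starts repeating the rumor.
Round 3 — no new spreads; cascade stops.

2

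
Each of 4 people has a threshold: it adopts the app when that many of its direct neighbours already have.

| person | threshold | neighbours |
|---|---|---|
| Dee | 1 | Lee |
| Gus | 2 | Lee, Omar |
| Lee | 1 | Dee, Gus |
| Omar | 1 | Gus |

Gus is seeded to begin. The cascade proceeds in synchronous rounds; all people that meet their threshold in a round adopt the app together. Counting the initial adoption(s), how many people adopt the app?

4

Round 1 — Gus adopts the app (initial).
Round 2 — checking thresholds:
  Lee: 1 of 2 neighbours ≥ 1, adopts the app.
  Omar: 1 of 1 neighbours ≥ 1, adopts the app.
Round 3 — checking thresholds:
  Dee: 1 of 1 neighbours ≥ 1, adopts the app.
Round 4 — no new adoptions; cascade stops.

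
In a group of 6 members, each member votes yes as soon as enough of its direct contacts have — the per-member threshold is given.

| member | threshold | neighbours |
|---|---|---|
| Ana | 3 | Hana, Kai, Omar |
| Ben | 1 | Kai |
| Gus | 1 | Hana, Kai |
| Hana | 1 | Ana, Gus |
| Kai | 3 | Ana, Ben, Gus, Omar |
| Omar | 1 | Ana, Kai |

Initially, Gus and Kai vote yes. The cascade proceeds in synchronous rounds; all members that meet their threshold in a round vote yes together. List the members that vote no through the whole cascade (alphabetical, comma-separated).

Round 1 — Gus, Kai vote yes (initial).
Round 2 — checking thresholds:
  Ana: 1 of 3 neighbours < 3, not yet.
  Ben: 1 of 1 neighbours ≥ 1, votes yes.
  Hana: 1 of 2 neighbours ≥ 1, votes yes.
  Omar: 1 of 2 neighbours ≥ 1, votes yes.
Round 3 — checking thresholds:
  Ana: 3 of 3 neighbours ≥ 3, votes yes.
Round 4 — no new yes votes; cascade stops.

none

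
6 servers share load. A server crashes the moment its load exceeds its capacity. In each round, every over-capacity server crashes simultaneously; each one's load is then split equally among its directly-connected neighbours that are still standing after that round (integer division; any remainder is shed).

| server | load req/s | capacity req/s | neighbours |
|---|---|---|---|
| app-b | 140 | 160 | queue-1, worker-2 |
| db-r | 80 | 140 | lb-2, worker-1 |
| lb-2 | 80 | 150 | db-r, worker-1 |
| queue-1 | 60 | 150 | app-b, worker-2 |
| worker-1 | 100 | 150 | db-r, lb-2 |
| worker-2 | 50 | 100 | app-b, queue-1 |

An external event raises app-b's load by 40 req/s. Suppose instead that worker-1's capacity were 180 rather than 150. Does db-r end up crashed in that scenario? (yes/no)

With worker-1's capacity at 180:
Round 1 — app-b at 180 > 160. app-b crashes.
  app-b sheds 180 req/s to queue-1, worker-2: 90 each.
    queue-1: 60+90 = 150 ≤ 150
    worker-2: 50+90 = 140 > 100
Round 2 — worker-2 crashes.
  worker-2 sheds 140 req/s to queue-1: 140 each.
    queue-1: 150+140 = 290 > 150
Round 3 — queue-1 crashes.
  queue-1 sheds 290 req/s: no online neighbours, lost.
No further crashes.

no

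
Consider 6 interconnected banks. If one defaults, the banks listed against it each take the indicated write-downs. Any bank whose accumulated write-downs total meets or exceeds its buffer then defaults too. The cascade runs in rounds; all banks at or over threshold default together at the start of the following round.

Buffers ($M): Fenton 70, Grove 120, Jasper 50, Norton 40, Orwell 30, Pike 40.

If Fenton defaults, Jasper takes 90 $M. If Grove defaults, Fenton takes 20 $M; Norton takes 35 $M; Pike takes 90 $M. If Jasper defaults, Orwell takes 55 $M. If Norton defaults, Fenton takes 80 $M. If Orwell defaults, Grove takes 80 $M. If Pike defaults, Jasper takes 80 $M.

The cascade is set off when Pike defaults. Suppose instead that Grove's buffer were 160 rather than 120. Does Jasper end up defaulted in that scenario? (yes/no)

yes

With Grove's buffer at 160:
Round 1 — Pike defaults (initial).
  Jasper: +80 → 80 ≥ 50
Round 2 — Jasper defaults.
  Orwell: +55 → 55 ≥ 30
Round 3 — Orwell defaults.
  Grove: +80 → 80 < 160
No further defaults.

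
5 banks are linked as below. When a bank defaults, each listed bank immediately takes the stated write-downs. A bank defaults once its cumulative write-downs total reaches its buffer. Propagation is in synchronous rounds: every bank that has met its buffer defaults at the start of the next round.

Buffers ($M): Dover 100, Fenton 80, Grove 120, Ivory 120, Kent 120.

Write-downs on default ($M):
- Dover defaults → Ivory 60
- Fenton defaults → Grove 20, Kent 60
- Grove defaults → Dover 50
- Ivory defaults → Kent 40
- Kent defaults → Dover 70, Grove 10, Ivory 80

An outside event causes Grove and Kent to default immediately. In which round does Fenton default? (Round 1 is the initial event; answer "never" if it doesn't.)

Round 1 — Grove, Kent default (initial).
  Dover: +50+70 → 120 ≥ 100
  Ivory: +80 → 80 < 120
Round 2 — Dover defaults.
  Ivory: +60 → 140 ≥ 120
Round 3 — Ivory defaults.
No further defaults.

never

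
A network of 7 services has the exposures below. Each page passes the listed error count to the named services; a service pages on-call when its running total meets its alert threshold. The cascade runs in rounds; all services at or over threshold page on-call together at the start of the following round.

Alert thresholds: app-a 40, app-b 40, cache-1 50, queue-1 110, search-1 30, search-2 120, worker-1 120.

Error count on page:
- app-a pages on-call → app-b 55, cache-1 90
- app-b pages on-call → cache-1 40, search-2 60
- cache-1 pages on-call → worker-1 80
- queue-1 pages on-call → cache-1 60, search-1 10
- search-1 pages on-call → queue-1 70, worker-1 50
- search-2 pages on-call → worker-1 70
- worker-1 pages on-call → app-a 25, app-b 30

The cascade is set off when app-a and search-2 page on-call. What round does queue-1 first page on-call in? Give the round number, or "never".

Round 1 — app-a, search-2 page on-call (initial).
  app-b: +55 → 55 ≥ 40
  cache-1: +90 → 90 ≥ 50
  worker-1: +70 → 70 < 120
Round 2 — app-b, cache-1 page on-call.
  worker-1: +80 → 150 ≥ 120
Round 3 — worker-1 pages on-call.
No further pages.

never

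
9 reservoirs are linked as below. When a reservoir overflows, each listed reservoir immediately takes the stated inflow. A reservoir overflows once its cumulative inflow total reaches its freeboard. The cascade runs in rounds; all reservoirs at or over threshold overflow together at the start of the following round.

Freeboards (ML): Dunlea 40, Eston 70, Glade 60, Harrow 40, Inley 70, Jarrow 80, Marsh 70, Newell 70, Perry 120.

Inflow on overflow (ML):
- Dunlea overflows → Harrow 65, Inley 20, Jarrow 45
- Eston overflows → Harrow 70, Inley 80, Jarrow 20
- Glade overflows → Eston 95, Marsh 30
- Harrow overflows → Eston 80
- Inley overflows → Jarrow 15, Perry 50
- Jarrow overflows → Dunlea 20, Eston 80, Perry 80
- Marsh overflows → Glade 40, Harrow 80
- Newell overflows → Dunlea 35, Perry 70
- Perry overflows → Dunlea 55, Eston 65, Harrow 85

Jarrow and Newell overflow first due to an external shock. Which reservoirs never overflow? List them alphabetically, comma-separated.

Glade, Marsh

Round 1 — Jarrow, Newell overflow (initial).
  Dunlea: +20+35 → 55 ≥ 40
  Eston: +80 → 80 ≥ 70
  Perry: +80+70 → 150 ≥ 120
Round 2 — Dunlea, Eston, Perry overflow.
  Harrow: +65+70+85 → 220 ≥ 40
  Inley: +20+80 → 100 ≥ 70
Round 3 — Harrow, Inley overflow.
No further overflows.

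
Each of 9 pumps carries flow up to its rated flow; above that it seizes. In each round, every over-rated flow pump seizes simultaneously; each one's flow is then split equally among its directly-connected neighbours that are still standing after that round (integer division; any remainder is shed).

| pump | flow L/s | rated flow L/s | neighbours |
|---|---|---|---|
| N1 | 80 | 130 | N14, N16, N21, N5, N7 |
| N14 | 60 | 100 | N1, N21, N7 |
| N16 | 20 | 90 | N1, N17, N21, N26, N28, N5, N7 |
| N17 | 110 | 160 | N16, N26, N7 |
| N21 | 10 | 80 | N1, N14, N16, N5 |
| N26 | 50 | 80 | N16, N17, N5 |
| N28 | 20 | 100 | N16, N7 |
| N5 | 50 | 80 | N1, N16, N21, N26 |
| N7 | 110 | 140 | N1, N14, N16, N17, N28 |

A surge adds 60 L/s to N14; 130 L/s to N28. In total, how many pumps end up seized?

Round 1 — N14 at 120 > 100; N28 at 150 > 100. N14, N28 seize.
  N14 sheds 120 L/s to N1, N21, N7: 40 each.
    N1: 80+40 = 120 ≤ 130
    N21: 10+40 = 50 ≤ 80
    N7: 110+40 = 150 > 140
  N28 sheds 150 L/s to N16, N7: 75 each.
    N16: 20+75 = 95 > 90
    N7: 150+75 = 225 > 140
Round 2 — N16, N7 seize.
  N16 sheds 95 L/s to N1, N17, N21, N26, N5: 19 each.
    N1: 120+19 = 139 > 130
    N17: 110+19 = 129 ≤ 160
    N21: 50+19 = 69 ≤ 80
    N26: 50+19 = 69 ≤ 80
    N5: 50+19 = 69 ≤ 80
  N7 sheds 225 L/s to N1, N17: 112 each (1 lost).
    N1: 139+112 = 251 > 130
    N17: 129+112 = 241 > 160
Round 3 — N1, N17 seize.
  N1 sheds 251 L/s to N21, N5: 125 each (1 lost).
    N21: 69+125 = 194 > 80
    N5: 69+125 = 194 > 80
  N17 sheds 241 L/s to N26: 241 each.
    N26: 69+241 = 310 > 80
Round 4 — N21, N26, N5 seize.
  N21 sheds 194 L/s: no online neighbours, lost.
  N26 sheds 310 L/s: no online neighbours, lost.
  N5 sheds 194 L/s: no online neighbours, lost.
No further seizures.

9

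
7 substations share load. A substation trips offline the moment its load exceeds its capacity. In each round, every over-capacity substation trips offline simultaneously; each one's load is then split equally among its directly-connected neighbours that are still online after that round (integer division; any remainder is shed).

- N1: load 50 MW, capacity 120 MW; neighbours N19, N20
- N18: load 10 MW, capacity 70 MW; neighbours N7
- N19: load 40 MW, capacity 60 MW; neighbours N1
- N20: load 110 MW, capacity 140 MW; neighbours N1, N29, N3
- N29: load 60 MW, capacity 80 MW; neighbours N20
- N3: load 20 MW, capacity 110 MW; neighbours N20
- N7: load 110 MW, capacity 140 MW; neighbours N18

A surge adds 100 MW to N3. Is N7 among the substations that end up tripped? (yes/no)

no

Round 1 — N3 at 120 > 110. N3 trips offline.
  N3 sheds 120 MW to N20: 120 each.
    N20: 110+120 = 230 > 140
Round 2 — N20 trips offline.
  N20 sheds 230 MW to N1, N29: 115 each.
    N1: 50+115 = 165 > 120
    N29: 60+115 = 175 > 80
Round 3 — N1, N29 trip offline.
  N1 sheds 165 MW to N19: 165 each.
    N19: 40+165 = 205 > 60
  N29 sheds 175 MW: no online neighbours, lost.
Round 4 — N19 trips offline.
  N19 sheds 205 MW: no online neighbours, lost.
No further trips.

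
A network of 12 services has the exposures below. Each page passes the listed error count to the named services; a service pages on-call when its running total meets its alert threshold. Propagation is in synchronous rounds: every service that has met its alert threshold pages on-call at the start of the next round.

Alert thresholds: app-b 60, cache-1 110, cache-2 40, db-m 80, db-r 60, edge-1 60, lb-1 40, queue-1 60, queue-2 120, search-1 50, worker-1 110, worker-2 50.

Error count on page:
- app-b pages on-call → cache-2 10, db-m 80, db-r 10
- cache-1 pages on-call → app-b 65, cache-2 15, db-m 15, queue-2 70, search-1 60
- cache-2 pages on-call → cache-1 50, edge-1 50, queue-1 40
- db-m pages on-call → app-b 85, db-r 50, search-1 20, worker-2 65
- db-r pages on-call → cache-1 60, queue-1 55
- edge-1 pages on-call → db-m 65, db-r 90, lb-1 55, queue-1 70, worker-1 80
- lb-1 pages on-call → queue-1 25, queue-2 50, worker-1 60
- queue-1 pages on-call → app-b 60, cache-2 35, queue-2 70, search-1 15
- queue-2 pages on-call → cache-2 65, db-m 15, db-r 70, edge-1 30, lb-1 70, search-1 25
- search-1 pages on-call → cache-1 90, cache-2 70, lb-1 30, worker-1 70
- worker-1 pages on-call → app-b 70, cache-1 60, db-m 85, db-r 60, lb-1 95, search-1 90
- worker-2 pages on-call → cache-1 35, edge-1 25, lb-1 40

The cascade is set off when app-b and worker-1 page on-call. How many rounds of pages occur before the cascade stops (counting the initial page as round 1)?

Round 1 — app-b, worker-1 page on-call (initial).
  cache-1: +60 → 60 < 110
  cache-2: +10 → 10 < 40
  db-m: +80+85 → 165 ≥ 80
  db-r: +10+60 → 70 ≥ 60
  lb-1: +95 → 95 ≥ 40
  search-1: +90 → 90 ≥ 50
Round 2 — db-m, db-r, lb-1, search-1 page on-call.
  cache-1: +60+90 → 210 ≥ 110
  cache-2: +70 → 80 ≥ 40
  queue-1: +55+25 → 80 ≥ 60
  queue-2: +50 → 50 < 120
  worker-2: +65 → 65 ≥ 50
Round 3 — cache-1, cache-2, queue-1, worker-2 page on-call.
  edge-1: +50+25 → 75 ≥ 60
  queue-2: +70+70 → 190 ≥ 120
Round 4 — edge-1, queue-2 page on-call.
No further pages.

4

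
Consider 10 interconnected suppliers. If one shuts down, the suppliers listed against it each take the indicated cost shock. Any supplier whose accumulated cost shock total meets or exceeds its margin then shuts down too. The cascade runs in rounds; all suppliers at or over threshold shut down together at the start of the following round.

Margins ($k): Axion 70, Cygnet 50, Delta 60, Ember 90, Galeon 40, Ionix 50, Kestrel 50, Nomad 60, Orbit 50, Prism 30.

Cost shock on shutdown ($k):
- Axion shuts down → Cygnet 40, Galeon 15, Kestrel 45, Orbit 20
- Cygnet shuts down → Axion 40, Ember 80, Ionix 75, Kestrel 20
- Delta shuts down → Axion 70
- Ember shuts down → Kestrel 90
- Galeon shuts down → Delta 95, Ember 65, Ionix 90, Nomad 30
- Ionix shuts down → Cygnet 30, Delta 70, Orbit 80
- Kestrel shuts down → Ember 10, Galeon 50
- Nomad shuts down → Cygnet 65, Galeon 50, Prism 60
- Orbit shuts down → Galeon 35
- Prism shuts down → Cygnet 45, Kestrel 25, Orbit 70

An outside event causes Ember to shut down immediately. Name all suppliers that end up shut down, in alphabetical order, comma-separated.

Round 1 — Ember shuts down (initial).
  Kestrel: +90 → 90 ≥ 50
Round 2 — Kestrel shuts down.
  Galeon: +50 → 50 ≥ 40
Round 3 — Galeon shuts down.
  Delta: +95 → 95 ≥ 60
  Ionix: +90 → 90 ≥ 50
  Nomad: +30 → 30 < 60
Round 4 — Delta, Ionix shut down.
  Axion: +70 → 70 ≥ 70
  Cygnet: +30 → 30 < 50
  Orbit: +80 → 80 ≥ 50
Round 5 — Axion, Orbit shut down.
  Cygnet: +40 → 70 ≥ 50
Round 6 — Cygnet shuts down.
No further shutdowns.

Axion, Cygnet, Delta, Ember, Galeon, Ionix, Kestrel, Orbit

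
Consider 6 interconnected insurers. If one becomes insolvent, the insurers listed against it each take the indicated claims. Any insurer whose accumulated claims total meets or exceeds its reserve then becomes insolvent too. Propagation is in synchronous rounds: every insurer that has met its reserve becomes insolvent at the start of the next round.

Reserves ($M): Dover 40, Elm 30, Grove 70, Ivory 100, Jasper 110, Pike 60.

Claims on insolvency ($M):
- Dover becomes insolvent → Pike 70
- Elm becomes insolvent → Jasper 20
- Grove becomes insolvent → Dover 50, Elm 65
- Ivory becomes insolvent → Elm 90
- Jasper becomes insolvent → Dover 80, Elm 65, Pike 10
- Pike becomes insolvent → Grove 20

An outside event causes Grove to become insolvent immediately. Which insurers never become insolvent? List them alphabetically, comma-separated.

Ivory, Jasper

Round 1 — Grove becomes insolvent (initial).
  Dover: +50 → 50 ≥ 40
  Elm: +65 → 65 ≥ 30
Round 2 — Dover, Elm become insolvent.
  Jasper: +20 → 20 < 110
  Pike: +70 → 70 ≥ 60
Round 3 — Pike becomes insolvent.
No further insolvencies.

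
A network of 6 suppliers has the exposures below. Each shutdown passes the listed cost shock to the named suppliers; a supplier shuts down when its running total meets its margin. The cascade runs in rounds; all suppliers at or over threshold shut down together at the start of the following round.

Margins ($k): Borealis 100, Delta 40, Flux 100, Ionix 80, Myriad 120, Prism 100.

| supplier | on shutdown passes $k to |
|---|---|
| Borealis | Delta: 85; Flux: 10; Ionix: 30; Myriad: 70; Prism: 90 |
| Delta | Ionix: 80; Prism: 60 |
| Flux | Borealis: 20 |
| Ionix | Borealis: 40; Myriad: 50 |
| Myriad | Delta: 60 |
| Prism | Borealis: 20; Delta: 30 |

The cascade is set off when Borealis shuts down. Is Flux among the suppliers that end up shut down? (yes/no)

Round 1 — Borealis shuts down (initial).
  Delta: +85 → 85 ≥ 40
  Flux: +10 → 10 < 100
  Ionix: +30 → 30 < 80
  Myriad: +70 → 70 < 120
  Prism: +90 → 90 < 100
Round 2 — Delta shuts down.
  Ionix: +80 → 110 ≥ 80
  Prism: +60 → 150 ≥ 100
Round 3 — Ionix, Prism shut down.
  Myriad: +50 → 120 ≥ 120
Round 4 — Myriad shuts down.
No further shutdowns.

no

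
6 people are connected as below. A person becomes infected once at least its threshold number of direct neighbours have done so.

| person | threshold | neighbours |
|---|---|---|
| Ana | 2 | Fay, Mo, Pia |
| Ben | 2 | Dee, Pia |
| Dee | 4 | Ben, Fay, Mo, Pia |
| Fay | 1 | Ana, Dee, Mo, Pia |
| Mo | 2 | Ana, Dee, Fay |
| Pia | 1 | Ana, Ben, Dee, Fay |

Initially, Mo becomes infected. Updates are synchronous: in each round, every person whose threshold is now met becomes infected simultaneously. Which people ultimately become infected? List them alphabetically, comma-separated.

Ana, Fay, Mo, Pia

Round 1 — Mo becomes infected (initial).
Round 2 — checking thresholds:
  Ana: 1 of 3 neighbours < 2, holds.
  Dee: 1 of 4 neighbours < 4, holds.
  Fay: 1 of 4 neighbours ≥ 1, becomes infected.
Round 3 — checking thresholds:
  Ana: 2 of 3 neighbours ≥ 2, becomes infected.
  Dee: 2 of 4 neighbours < 4, holds.
  Pia: 1 of 4 neighbours ≥ 1, becomes infected.
Round 4 — no new infections; cascade stops.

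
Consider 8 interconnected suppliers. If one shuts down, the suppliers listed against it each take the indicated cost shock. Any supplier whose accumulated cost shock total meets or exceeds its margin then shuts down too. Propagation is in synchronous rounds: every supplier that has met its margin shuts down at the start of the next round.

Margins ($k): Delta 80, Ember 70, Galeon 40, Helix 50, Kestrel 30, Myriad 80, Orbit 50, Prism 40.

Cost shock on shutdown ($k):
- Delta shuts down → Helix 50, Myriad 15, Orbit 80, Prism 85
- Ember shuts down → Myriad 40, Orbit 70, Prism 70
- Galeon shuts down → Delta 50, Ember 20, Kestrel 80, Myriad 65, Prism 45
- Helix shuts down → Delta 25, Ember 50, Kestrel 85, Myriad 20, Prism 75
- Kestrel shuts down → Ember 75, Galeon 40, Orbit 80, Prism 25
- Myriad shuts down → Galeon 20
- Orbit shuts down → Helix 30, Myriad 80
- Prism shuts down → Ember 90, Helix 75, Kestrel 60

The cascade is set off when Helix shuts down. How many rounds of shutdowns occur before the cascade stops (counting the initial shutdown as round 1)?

Round 1 — Helix shuts down (initial).
  Delta: +25 → 25 < 80
  Ember: +50 → 50 < 70
  Kestrel: +85 → 85 ≥ 30
  Myriad: +20 → 20 < 80
  Prism: +75 → 75 ≥ 40
Round 2 — Kestrel, Prism shut down.
  Ember: +75+90 → 215 ≥ 70
  Galeon: +40 → 40 ≥ 40
  Orbit: +80 → 80 ≥ 50
Round 3 — Ember, Galeon, Orbit shut down.
  Delta: +50 → 75 < 80
  Myriad: +40+65+80 → 205 ≥ 80
Round 4 — Myriad shuts down.
No further shutdowns.

4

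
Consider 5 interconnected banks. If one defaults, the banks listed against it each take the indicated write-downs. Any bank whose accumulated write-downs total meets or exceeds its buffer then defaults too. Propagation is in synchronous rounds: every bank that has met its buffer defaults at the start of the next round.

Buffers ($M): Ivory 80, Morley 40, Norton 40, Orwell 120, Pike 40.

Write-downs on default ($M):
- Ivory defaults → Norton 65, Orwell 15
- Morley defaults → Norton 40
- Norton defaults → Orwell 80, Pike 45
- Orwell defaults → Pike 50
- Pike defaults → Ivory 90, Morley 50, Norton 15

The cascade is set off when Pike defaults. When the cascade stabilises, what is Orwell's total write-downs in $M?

95

Round 1 — Pike defaults (initial).
  Ivory: +90 → 90 ≥ 80
  Morley: +50 → 50 ≥ 40
  Norton: +15 → 15 < 40
Round 2 — Ivory, Morley default.
  Norton: +65+40 → 120 ≥ 40
  Orwell: +15 → 15 < 120
Round 3 — Norton defaults.
  Orwell: +80 → 95 < 120
No further defaults.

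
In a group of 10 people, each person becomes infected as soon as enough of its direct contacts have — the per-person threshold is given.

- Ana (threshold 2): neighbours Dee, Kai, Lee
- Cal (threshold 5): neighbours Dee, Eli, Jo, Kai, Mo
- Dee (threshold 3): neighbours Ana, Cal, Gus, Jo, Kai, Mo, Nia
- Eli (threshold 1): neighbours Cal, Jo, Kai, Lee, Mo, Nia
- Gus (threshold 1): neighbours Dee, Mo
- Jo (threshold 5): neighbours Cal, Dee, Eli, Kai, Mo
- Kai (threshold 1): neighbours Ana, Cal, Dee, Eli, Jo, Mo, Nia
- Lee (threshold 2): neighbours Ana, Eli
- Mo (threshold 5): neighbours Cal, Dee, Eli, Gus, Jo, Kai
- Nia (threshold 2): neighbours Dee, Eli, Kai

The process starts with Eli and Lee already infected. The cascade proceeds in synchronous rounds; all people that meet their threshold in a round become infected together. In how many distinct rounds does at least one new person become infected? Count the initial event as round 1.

5

Round 1 — Eli, Lee become infected (initial).
Round 2 — checking thresholds:
  Ana: 1 of 3 neighbours < 2, holds.
  Cal: 1 of 5 neighbours < 5, holds.
  Jo: 1 of 5 neighbours < 5, holds.
  Kai: 1 of 7 neighbours ≥ 1, becomes infected.
  Mo: 1 of 6 neighbours < 5, holds.
  Nia: 1 of 3 neighbours < 2, holds.
Round 3 — checking thresholds:
  Ana: 2 of 3 neighbours ≥ 2, becomes infected.
  Cal: 2 of 5 neighbours < 5, holds.
  Dee: 1 of 7 neighbours < 3, holds.
  Jo: 2 of 5 neighbours < 5, holds.
  Mo: 2 of 6 neighbours < 5, holds.
  Nia: 2 of 3 neighbours ≥ 2, becomes infected.
Round 4 — checking thresholds:
  Cal: 2 of 5 neighbours < 5, holds.
  Dee: 3 of 7 neighbours ≥ 3, becomes infected.
  Jo: 2 of 5 neighbours < 5, holds.
  Mo: 2 of 6 neighbours < 5, holds.
Round 5 — checking thresholds:
  Cal: 3 of 5 neighbours < 5, holds.
  Gus: 1 of 2 neighbours ≥ 1, becomes infected.
  Jo: 3 of 5 neighbours < 5, holds.
  Mo: 3 of 6 neighbours < 5, holds.
Round 6 — no new infections; cascade stops.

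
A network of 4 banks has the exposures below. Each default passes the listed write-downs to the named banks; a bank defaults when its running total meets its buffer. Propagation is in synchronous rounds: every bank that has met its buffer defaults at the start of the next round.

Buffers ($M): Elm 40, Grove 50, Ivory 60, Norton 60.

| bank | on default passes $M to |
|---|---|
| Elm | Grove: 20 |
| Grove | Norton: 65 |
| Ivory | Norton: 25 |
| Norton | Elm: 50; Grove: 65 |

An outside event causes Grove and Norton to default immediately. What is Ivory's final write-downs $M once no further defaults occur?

Round 1 — Grove, Norton default (initial).
  Elm: +50 → 50 ≥ 40
Round 2 — Elm defaults.
No further defaults.

0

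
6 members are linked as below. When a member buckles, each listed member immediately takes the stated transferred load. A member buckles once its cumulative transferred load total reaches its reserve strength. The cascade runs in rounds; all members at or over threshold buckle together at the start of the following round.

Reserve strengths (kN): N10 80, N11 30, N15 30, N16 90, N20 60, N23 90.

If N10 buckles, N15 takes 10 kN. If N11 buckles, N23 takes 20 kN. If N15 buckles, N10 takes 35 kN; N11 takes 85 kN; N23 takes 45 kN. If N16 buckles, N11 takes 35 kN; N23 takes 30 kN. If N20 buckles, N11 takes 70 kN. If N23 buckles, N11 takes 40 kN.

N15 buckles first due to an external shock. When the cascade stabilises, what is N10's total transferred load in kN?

Round 1 — N15 buckles (initial).
  N10: +35 → 35 < 80
  N11: +85 → 85 ≥ 30
  N23: +45 → 45 < 90
Round 2 — N11 buckles.
  N23: +20 → 65 < 90
No further bucklings.

35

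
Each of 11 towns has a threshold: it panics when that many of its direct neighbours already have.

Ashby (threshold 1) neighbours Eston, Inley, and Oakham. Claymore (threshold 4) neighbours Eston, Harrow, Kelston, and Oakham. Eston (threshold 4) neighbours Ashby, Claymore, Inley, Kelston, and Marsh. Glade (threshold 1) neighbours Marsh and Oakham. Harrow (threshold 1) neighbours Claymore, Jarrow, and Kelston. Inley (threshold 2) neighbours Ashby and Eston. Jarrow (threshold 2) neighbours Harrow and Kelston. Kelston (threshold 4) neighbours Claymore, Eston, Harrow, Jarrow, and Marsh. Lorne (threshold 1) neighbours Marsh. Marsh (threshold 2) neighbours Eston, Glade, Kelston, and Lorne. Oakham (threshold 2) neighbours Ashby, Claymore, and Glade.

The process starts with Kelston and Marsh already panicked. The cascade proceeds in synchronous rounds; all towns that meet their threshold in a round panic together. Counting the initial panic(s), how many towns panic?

6

Round 1 — Kelston, Marsh panic (initial).
Round 2 — checking thresholds:
  Claymore: 1 of 4 neighbours < 4, not yet.
  Eston: 2 of 5 neighbours < 4, not yet.
  Glade: 1 of 2 neighbours ≥ 1, panics.
  Harrow: 1 of 3 neighbours ≥ 1, panics.
  Jarrow: 1 of 2 neighbours < 2, not yet.
  Lorne: 1 of 1 neighbours ≥ 1, panics.
Round 3 — checking thresholds:
  Claymore: 2 of 4 neighbours < 4, not yet.
  Eston: 2 of 5 neighbours < 4, not yet.
  Jarrow: 2 of 2 neighbours ≥ 2, panics.
  Oakham: 1 of 3 neighbours < 2, not yet.
Round 4 — no new panics; cascade stops.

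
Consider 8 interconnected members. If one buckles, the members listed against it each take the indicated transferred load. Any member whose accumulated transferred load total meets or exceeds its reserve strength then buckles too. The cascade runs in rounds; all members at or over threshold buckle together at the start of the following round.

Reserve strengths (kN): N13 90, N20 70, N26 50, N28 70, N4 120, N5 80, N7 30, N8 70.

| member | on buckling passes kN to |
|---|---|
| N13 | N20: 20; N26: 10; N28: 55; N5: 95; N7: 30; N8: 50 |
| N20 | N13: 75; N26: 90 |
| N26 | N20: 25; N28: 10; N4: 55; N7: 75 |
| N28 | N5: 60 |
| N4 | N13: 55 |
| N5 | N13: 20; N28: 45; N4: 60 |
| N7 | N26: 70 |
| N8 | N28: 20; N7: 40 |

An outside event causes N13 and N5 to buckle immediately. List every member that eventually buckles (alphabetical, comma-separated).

Round 1 — N13, N5 buckle (initial).
  N20: +20 → 20 < 70
  N26: +10 → 10 < 50
  N28: +55+45 → 100 ≥ 70
  N4: +60 → 60 < 120
  N7: +30 → 30 ≥ 30
  N8: +50 → 50 < 70
Round 2 — N28, N7 buckle.
  N26: +70 → 80 ≥ 50
Round 3 — N26 buckles.
  N20: +25 → 45 < 70
  N4: +55 → 115 < 120
No further bucklings.

N13, N26, N28, N5, N7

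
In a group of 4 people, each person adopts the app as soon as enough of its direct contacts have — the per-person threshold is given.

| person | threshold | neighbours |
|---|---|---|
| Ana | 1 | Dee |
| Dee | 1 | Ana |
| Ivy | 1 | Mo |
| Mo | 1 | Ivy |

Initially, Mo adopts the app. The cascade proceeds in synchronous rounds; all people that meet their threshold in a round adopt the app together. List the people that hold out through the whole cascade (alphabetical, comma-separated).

Round 1 — Mo adopts the app (initial).
Round 2 — checking thresholds:
  Ivy: 1 of 1 neighbours ≥ 1, adopts the app.
Round 3 — no new adoptions; cascade stops.

Ana, Dee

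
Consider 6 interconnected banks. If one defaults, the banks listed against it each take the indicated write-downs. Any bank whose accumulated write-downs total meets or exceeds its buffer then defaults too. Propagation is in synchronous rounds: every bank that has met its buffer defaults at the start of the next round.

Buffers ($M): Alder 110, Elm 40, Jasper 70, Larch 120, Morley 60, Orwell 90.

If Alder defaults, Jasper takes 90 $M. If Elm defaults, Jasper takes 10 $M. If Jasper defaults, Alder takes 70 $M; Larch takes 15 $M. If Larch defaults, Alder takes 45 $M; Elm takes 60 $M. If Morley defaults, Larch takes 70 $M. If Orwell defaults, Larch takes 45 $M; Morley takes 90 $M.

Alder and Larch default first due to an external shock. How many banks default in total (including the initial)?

Round 1 — Alder, Larch default (initial).
  Elm: +60 → 60 ≥ 40
  Jasper: +90 → 90 ≥ 70
Round 2 — Elm, Jasper default.
No further defaults.

4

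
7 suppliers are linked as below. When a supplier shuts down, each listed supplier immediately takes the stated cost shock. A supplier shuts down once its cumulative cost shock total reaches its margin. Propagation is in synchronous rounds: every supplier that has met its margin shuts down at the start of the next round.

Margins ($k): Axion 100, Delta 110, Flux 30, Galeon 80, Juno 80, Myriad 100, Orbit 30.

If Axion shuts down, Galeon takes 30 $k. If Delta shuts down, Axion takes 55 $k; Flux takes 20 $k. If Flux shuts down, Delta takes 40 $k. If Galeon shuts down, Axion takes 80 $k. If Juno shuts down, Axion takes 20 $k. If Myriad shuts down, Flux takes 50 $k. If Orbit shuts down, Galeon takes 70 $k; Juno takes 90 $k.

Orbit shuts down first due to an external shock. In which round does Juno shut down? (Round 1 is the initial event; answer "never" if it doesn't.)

2

Round 1 — Orbit shuts down (initial).
  Galeon: +70 → 70 < 80
  Juno: +90 → 90 ≥ 80
Round 2 — Juno shuts down.
  Axion: +20 → 20 < 100
No further shutdowns.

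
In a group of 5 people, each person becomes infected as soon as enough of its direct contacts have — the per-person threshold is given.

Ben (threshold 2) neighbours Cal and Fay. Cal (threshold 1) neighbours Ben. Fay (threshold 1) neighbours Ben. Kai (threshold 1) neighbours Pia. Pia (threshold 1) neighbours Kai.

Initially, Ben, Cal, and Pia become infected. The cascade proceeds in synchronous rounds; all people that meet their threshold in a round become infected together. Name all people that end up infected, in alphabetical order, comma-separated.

Ben, Cal, Fay, Kai, Pia

Round 1 — Ben, Cal, Pia become infected (initial).
Round 2 — checking thresholds:
  Fay: 1 of 1 neighbours ≥ 1, becomes infected.
  Kai: 1 of 1 neighbours ≥ 1, becomes infected.
Round 3 — no new infections; cascade stops.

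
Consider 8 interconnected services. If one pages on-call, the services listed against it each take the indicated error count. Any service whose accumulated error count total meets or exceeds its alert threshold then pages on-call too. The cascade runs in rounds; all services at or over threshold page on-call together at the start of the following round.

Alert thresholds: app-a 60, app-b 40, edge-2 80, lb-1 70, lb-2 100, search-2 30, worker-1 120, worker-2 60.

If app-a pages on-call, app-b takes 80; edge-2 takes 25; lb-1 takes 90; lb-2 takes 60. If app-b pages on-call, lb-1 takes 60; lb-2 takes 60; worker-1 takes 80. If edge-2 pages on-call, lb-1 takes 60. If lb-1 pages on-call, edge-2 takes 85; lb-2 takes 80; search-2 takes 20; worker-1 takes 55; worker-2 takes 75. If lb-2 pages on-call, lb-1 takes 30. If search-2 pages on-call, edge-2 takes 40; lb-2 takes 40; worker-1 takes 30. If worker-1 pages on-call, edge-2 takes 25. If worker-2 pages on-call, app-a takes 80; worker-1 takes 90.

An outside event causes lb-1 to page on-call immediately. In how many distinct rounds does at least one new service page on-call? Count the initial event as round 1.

4

Round 1 — lb-1 pages on-call (initial).
  edge-2: +85 → 85 ≥ 80
  lb-2: +80 → 80 < 100
  search-2: +20 → 20 < 30
  worker-1: +55 → 55 < 120
  worker-2: +75 → 75 ≥ 60
Round 2 — edge-2, worker-2 page on-call.
  app-a: +80 → 80 ≥ 60
  worker-1: +90 → 145 ≥ 120
Round 3 — app-a, worker-1 page on-call.
  app-b: +80 → 80 ≥ 40
  lb-2: +60 → 140 ≥ 100
Round 4 — app-b, lb-2 page on-call.
No further pages.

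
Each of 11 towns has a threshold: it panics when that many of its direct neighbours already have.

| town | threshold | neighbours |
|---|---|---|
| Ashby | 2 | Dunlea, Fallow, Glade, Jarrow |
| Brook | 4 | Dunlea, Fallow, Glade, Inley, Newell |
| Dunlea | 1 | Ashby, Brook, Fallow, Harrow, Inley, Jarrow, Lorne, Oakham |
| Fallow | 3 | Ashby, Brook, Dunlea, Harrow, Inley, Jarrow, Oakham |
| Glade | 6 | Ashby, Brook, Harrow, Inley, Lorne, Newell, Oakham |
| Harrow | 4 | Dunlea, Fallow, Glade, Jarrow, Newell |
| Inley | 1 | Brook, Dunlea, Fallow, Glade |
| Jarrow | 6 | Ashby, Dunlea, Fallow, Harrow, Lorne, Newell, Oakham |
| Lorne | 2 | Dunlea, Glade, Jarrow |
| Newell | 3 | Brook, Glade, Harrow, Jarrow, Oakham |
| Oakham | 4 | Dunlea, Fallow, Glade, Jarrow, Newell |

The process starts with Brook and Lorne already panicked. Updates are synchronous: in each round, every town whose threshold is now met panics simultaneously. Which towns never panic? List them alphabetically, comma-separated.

Round 1 — Brook, Lorne panic (initial).
Round 2 — checking thresholds:
  Dunlea: 2 of 8 neighbours ≥ 1, panics.
  Fallow: 1 of 7 neighbours < 3, not yet.
  Glade: 2 of 7 neighbours < 6, not yet.
  Inley: 1 of 4 neighbours ≥ 1, panics.
  Jarrow: 1 of 7 neighbours < 6, not yet.
  Newell: 1 of 5 neighbours < 3, not yet.
Round 3 — checking thresholds:
  Ashby: 1 of 4 neighbours < 2, not yet.
  Fallow: 3 of 7 neighbours ≥ 3, panics.
  Glade: 3 of 7 neighbours < 6, not yet.
  Harrow: 1 of 5 neighbours < 4, not yet.
  Jarrow: 2 of 7 neighbours < 6, not yet.
  Newell: 1 of 5 neighbours < 3, not yet.
  Oakham: 1 of 5 neighbours < 4, not yet.
Round 4 — checking thresholds:
  Ashby: 2 of 4 neighbours ≥ 2, panics.
  Glade: 3 of 7 neighbours < 6, not yet.
  Harrow: 2 of 5 neighbours < 4, not yet.
  Jarrow: 3 of 7 neighbours < 6, not yet.
  Newell: 1 of 5 neighbours < 3, not yet.
  Oakham: 2 of 5 neighbours < 4, not yet.
Round 5 — no new panics; cascade stops.

Glade, Harrow, Jarrow, Newell, Oakham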